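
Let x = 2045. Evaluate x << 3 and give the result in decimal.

2045 = 00011111111101
shift left by 3 → 11111111101000 = 16360
(equivalently, 2045 × 2^3 = 2045 × 8)

16360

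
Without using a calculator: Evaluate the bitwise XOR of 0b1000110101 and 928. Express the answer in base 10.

405

a = 1000110101
928 = 1110100000
XOR → 0110010101 = 405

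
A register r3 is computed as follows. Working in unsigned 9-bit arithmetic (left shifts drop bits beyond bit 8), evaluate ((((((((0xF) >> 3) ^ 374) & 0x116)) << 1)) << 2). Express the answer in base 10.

176

0xF = 000001111
→ >> 3 → 000000001 = 1
374 = 101110110
→ ^ → 101110111 = 375
0x116 = 100010110
→ & → 100010110 = 278
→ << 1 (mod 2^9) → 000101100 = 44
→ << 2 (mod 2^9) → 010110000 = 176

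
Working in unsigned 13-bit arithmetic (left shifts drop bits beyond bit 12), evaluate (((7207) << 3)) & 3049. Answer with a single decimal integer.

7207 = 1110000100111
→ << 3 (mod 2^13) → 0000100111000 = 312
3049 = 0101111101001
→ & → 0000100101000 = 296

296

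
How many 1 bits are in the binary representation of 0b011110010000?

n = 11110010000
Count the 1s: 1 + 1 + 1 + 1 + 1 = 5

5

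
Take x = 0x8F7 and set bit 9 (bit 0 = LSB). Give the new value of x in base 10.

2807

x = 100011110111
bit 9 is currently 0; set it via x | (1 << 9) = x | 512
→ 101011110111 = 2807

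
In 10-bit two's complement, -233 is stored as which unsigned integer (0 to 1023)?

233 in 10 bits: 0011101001
Invert: 1100010110
Add 1:  1100010111 = 791
(Check: 2^10 - 233 = 1024 - 233 = 791.)

791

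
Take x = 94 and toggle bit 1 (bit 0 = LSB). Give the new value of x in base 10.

x = 0001011110
bit 1 is currently 1; toggle it via x ^ (1 << 1) = x ^ 2
→ 0001011100 = 92

92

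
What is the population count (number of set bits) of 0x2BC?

0x2BC = 1010111100
Count the 1s: 1 + 1 + 1 + 1 + 1 + 1 = 6

6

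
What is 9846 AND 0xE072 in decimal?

9846 = 0010011001110110
0xE072 = 1110000001110010
AND → 0010000001110010 = 8306

8306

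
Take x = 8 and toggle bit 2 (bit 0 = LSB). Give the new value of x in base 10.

x = 000001000
bit 2 is currently 0; toggle it via x ^ (1 << 2) = x ^ 4
→ 000001100 = 12

12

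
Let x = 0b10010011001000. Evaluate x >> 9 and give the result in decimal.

x = 10010011001000
shift right by 9 → 00000000010010 = 18
(equivalently, floor(9416 / 512))

18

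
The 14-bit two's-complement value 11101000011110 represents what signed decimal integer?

-1506

pattern = 11101000011110 (MSB is 1 ⇒ negative)
Invert: 00010111100001, add 1 → 00010111100010 = 1506, so the value is -1506.
(Equivalently: 14878 - 2^14 = 14878 - 16384 = -1506.)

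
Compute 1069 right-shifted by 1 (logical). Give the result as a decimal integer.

1069 = 10000101101
shift right by 1 → 01000010110 = 534
(equivalently, floor(1069 / 2))

534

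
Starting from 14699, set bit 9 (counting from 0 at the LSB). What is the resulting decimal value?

15211

x = 11100101101011
bit 9 is currently 0; set it via x | (1 << 9) = x | 512
→ 11101101101011 = 15211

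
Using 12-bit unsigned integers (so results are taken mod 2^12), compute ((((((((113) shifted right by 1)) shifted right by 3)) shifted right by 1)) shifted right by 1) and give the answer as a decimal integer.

113 = 000001110001
→ shifted right by 1 → 000000111000 = 56
→ shifted right by 3 → 000000000111 = 7
→ shifted right by 1 → 000000000011 = 3
→ shifted right by 1 → 000000000001 = 1

1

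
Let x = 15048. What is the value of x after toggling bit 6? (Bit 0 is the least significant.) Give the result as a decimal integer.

x = 11101011001000
bit 6 is currently 1; toggle it via x ^ (1 << 6) = x ^ 64
→ 11101010001000 = 14984

14984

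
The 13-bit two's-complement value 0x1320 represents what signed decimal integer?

-3296

pattern = 1001100100000 (MSB is 1 ⇒ negative)
Invert: 0110011011111, add 1 → 0110011100000 = 3296, so the value is -3296.
(Equivalently: 4896 - 2^13 = 4896 - 8192 = -3296.)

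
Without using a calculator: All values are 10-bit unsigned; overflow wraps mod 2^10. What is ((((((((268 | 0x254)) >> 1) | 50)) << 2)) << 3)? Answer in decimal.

268 = 0100001100
0x254 = 1001010100
→ | → 1101011100 = 860
→ >> 1 → 0110101110 = 430
50 = 0000110010
→ | → 0110111110 = 446
→ << 2 (mod 2^10) → 1011111000 = 760
→ << 3 (mod 2^10) → 1111000000 = 960

960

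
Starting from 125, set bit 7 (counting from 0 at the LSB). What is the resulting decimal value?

x = 01111101
bit 7 is currently 0; set it via x | (1 << 7) = x | 128
→ 11111101 = 253

253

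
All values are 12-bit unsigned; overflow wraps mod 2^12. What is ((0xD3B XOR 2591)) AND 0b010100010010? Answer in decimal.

1280

0xD3B = 110100111011
2591 = 101000011111
→ XOR → 011100100100 = 1828
0b010100010010 = 010100010010
→ AND → 010100000000 = 1280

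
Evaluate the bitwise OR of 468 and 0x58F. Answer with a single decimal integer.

468 = 00111010100
0x58F = 10110001111
 OR → 10111011111 = 1503

1503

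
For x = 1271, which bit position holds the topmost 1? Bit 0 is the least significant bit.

1271 = 10011110111
The topmost 1 is at position 10 (since 2^10 = 1024 ≤ 1271 < 2048).

10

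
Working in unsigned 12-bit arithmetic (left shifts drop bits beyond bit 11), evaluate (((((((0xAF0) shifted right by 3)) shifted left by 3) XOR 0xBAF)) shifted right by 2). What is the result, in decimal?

0xAF0 = 101011110000
→ shifted right by 3 → 000101011110 = 350
→ shifted left by 3 (mod 2^12) → 101011110000 = 2800
0xBAF = 101110101111
→ XOR → 000101011111 = 351
→ shifted right by 2 → 000001010111 = 87

87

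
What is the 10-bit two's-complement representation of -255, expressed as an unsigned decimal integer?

769

255 in 10 bits: 0011111111
Invert: 1100000000
Add 1:  1100000001 = 769
(Check: 2^10 - 255 = 1024 - 255 = 769.)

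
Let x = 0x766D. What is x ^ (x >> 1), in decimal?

x = 111011001101101 = 30317
x>>1 = 011101100110110
XOR  = 100110101011011 = 19803
(x ^ (x >> 1) gives the standard binary-reflected Gray code of x.)

19803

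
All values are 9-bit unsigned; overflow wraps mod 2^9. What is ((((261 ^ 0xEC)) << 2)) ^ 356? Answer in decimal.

261 = 100000101
0xEC = 011101100
→ ^ → 111101001 = 489
→ << 2 (mod 2^9) → 110100100 = 420
356 = 101100100
→ ^ → 011000000 = 192

192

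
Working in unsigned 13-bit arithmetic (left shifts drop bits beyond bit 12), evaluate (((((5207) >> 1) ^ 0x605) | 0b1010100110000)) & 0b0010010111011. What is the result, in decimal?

5207 = 1010001010111
→ >> 1 → 0101000101011 = 2603
0x605 = 0011000000101
→ ^ → 0110000101110 = 3118
0b1010100110000 = 1010100110000
→ | → 1110100111110 = 7486
0b0010010111011 = 0010010111011
→ & → 0010000111010 = 1082

1082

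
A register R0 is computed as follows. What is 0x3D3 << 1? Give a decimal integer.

1958

0x3D3 = 01111010011
shift left by 1 → 11110100110 = 1958
(equivalently, 979 × 2^1 = 979 × 2)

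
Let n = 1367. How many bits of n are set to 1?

1367 = 10101010111
Count the 1s: 1 + 1 + 1 + 1 + 1 + 1 + 1 = 7

7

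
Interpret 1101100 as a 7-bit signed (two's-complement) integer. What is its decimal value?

-20

pattern = 1101100 (MSB is 1 ⇒ negative)
Invert: 0010011, add 1 → 0010100 = 20, so the value is -20.
(Equivalently: 108 - 2^7 = 108 - 128 = -20.)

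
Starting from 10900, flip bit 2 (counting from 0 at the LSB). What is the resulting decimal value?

x = 010101010010100
bit 2 is currently 1; toggle it via x ^ (1 << 2) = x ^ 4
→ 010101010010000 = 10896

10896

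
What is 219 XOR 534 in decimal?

219 = 0011011011
534 = 1000010110
XOR → 1011001101 = 717

717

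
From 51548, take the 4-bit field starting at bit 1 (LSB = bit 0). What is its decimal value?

v = 1100100101011100
Shift right by 1: 110010010101110
Mask low 4 bits: 1110 = 14

14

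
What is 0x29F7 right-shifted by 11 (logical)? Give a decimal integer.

5

0x29F7 = 10100111110111
shift right by 11 → 00000000000101 = 5
(equivalently, floor(10743 / 2048))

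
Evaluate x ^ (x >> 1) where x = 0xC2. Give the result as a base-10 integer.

x = 11000010 = 194
x>>1 = 01100001
XOR  = 10100011 = 163
(x ^ (x >> 1) gives the standard binary-reflected Gray code of x.)

163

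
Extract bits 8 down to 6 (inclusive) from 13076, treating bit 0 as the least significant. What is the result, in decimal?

4

v = 011001100010100
Shift right by 6: 011001100
Mask low 3 bits: 100 = 4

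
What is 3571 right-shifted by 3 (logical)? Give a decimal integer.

3571 = 110111110011
shift right by 3 → 000110111110 = 446
(equivalently, floor(3571 / 8))

446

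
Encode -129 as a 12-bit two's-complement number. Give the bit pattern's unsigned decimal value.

3967

129 in 12 bits: 000010000001
Invert: 111101111110
Add 1:  111101111111 = 3967
(Check: 2^12 - 129 = 4096 - 129 = 3967.)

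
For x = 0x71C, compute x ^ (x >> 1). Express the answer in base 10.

1170

x = 11100011100 = 1820
x>>1 = 01110001110
XOR  = 10010010010 = 1170
(x ^ (x >> 1) gives the standard binary-reflected Gray code of x.)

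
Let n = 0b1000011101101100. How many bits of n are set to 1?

8

n = 1000011101101100
Count the 1s: 1 + 1 + 1 + 1 + 1 + 1 + 1 + 1 = 8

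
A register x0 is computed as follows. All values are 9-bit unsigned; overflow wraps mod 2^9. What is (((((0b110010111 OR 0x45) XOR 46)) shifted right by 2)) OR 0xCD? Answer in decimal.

255

0b110010111 = 110010111
0x45 = 001000101
→ OR → 111010111 = 471
46 = 000101110
→ XOR → 111111001 = 505
→ shifted right by 2 → 001111110 = 126
0xCD = 011001101
→ OR → 011111111 = 255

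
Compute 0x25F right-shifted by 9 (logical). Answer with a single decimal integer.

0x25F = 1001011111
shift right by 9 → 0000000001 = 1
(equivalently, floor(607 / 512))

1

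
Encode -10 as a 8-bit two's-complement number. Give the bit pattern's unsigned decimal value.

246

10 in 8 bits: 00001010
Invert: 11110101
Add 1:  11110110 = 246
(Check: 2^8 - 10 = 256 - 10 = 246.)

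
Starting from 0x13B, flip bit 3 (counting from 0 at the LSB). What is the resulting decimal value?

x = 100111011
bit 3 is currently 1; toggle it via x ^ (1 << 3) = x ^ 8
→ 100110011 = 307

307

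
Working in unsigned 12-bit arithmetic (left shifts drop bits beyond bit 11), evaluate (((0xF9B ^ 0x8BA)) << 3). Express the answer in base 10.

0xF9B = 111110011011
0x8BA = 100010111010
→ ^ → 011100100001 = 1825
→ << 3 (mod 2^12) → 100100001000 = 2312

2312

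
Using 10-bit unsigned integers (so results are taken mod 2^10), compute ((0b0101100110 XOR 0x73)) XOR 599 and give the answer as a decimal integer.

834

0b0101100110 = 0101100110
0x73 = 0001110011
→ XOR → 0100010101 = 277
599 = 1001010111
→ XOR → 1101000010 = 834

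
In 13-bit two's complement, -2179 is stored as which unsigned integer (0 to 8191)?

2179 in 13 bits: 0100010000011
Invert: 1011101111100
Add 1:  1011101111101 = 6013
(Check: 2^13 - 2179 = 8192 - 2179 = 6013.)

6013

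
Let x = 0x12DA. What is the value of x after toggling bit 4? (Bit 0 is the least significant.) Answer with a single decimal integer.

4810

x = 1001011011010
bit 4 is currently 1; toggle it via x ^ (1 << 4) = x ^ 16
→ 1001011001010 = 4810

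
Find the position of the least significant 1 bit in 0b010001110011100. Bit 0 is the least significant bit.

2

0b010001110011100 = 10001110011100
Trailing zeros: 2, so the lowest set bit is bit 2 (value 4).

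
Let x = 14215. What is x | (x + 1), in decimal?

14223

x = 11011110000111 = 14215
x + 1 = 11011110001000
OR    = 11011110001111 = 14223
(x | (x + 1) sets the lowest cleared bit.)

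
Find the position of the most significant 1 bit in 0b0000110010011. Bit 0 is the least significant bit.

8

0b0000110010011 = 110010011
The topmost 1 is at position 8 (since 2^8 = 256 ≤ 403 < 512).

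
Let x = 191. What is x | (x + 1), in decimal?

x = 10111111 = 191
x + 1 = 11000000
OR    = 11111111 = 255
(x | (x + 1) sets the lowest cleared bit.)

255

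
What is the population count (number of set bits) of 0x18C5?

0x18C5 = 1100011000101
Count the 1s: 1 + 1 + 1 + 1 + 1 + 1 = 6

6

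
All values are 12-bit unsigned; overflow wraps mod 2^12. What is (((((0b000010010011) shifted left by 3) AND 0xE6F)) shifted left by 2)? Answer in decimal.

32

0b000010010011 = 000010010011
→ shifted left by 3 (mod 2^12) → 010010011000 = 1176
0xE6F = 111001101111
→ AND → 010000001000 = 1032
→ shifted left by 2 (mod 2^12) → 000000100000 = 32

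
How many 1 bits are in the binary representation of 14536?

14536 = 11100011001000
Count the 1s: 1 + 1 + 1 + 1 + 1 + 1 = 6

6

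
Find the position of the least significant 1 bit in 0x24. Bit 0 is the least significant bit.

0x24 = 100100
Trailing zeros: 2, so the lowest set bit is bit 2 (value 4).

2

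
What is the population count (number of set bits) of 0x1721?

0x1721 = 1011100100001
Count the 1s: 1 + 1 + 1 + 1 + 1 + 1 = 6

6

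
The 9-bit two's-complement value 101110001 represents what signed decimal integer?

-143

pattern = 101110001 (MSB is 1 ⇒ negative)
Invert: 010001110, add 1 → 010001111 = 143, so the value is -143.
(Equivalently: 369 - 2^9 = 369 - 512 = -143.)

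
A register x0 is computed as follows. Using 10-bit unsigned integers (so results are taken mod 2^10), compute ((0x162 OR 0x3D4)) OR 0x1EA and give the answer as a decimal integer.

0x162 = 0101100010
0x3D4 = 1111010100
→ OR → 1111110110 = 1014
0x1EA = 0111101010
→ OR → 1111111110 = 1022

1022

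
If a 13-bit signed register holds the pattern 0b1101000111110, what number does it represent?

pattern = 1101000111110 (MSB is 1 ⇒ negative)
Invert: 0010111000001, add 1 → 0010111000010 = 1474, so the value is -1474.
(Equivalently: 6718 - 2^13 = 6718 - 8192 = -1474.)

-1474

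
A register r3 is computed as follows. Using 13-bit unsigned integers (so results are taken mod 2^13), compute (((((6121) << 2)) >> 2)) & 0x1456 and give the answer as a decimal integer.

1088

6121 = 1011111101001
→ << 2 (mod 2^13) → 1111110100100 = 8100
→ >> 2 → 0011111101001 = 2025
0x1456 = 1010001010110
→ & → 0010001000000 = 1088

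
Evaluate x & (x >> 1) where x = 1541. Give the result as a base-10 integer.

x = 11000000101 = 1541
x>>1 = 01100000010
AND  = 01000000000 = 512
(x & (x >> 1) has a 1 wherever x has two consecutive 1 bits.)

512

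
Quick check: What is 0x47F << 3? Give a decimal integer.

9208

0x47F = 00010001111111
shift left by 3 → 10001111111000 = 9208
(equivalently, 1151 × 2^3 = 1151 × 8)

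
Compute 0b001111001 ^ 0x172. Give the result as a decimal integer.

267

a = 001111001
0x172 = 101110010
XOR → 100001011 = 267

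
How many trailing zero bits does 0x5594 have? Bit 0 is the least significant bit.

0x5594 = 101010110010100
Trailing zeros: 2, so the lowest set bit is bit 2 (value 4).

2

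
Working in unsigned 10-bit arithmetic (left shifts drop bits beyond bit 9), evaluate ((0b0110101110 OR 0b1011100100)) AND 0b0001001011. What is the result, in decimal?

0b0110101110 = 0110101110
0b1011100100 = 1011100100
→ OR → 1111101110 = 1006
0b0001001011 = 0001001011
→ AND → 0001001010 = 74

74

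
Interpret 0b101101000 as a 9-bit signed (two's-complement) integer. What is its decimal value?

-152

pattern = 101101000 (MSB is 1 ⇒ negative)
Invert: 010010111, add 1 → 010011000 = 152, so the value is -152.
(Equivalently: 360 - 2^9 = 360 - 512 = -152.)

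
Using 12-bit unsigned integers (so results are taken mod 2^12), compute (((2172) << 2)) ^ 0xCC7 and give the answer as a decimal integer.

3383

2172 = 100001111100
→ << 2 (mod 2^12) → 000111110000 = 496
0xCC7 = 110011000111
→ ^ → 110100110111 = 3383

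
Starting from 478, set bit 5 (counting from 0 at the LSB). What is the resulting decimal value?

510

x = 111011110
bit 5 is currently 0; set it via x | (1 << 5) = x | 32
→ 111111110 = 510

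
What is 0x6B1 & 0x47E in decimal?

0x6B1 = 11010110001
0x47E = 10001111110
AND → 10000110000 = 1072

1072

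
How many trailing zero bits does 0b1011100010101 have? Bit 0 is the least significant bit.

0

0b1011100010101 = 1011100010101
Trailing zeros: 0, so the lowest set bit is bit 0 (value 1).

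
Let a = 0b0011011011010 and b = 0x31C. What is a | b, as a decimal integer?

a = 11011011010
0x31C = 01100011100
 OR → 11111011110 = 2014

2014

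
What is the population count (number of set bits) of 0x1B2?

0x1B2 = 110110010
Count the 1s: 1 + 1 + 1 + 1 + 1 = 5

5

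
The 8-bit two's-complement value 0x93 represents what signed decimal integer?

pattern = 10010011 (MSB is 1 ⇒ negative)
Invert: 01101100, add 1 → 01101101 = 109, so the value is -109.
(Equivalently: 147 - 2^8 = 147 - 256 = -109.)

-109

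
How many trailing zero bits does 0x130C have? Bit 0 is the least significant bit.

0x130C = 1001100001100
Trailing zeros: 2, so the lowest set bit is bit 2 (value 4).

2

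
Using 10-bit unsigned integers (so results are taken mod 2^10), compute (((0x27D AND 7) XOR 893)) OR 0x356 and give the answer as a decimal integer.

0x27D = 1001111101
7 = 0000000111
→ AND → 0000000101 = 5
893 = 1101111101
→ XOR → 1101111000 = 888
0x356 = 1101010110
→ OR → 1101111110 = 894

894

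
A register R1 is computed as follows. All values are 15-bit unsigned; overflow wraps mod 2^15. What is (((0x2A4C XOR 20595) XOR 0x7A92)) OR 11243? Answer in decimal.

0x2A4C = 010101001001100
20595 = 101000001110011
→ XOR → 111101000111111 = 31295
0x7A92 = 111101010010010
→ XOR → 000000010101101 = 173
11243 = 010101111101011
→ OR → 010101111101111 = 11247

11247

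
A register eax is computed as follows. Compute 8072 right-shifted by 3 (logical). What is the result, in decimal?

1009

8072 = 1111110001000
shift right by 3 → 0001111110001 = 1009
(equivalently, floor(8072 / 8))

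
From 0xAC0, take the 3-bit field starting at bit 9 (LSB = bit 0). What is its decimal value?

5

v = 0101011000000
Shift right by 9: 0101
Mask low 3 bits: 101 = 5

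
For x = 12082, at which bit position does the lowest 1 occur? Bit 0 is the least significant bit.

1

12082 = 10111100110010
Trailing zeros: 1, so the lowest set bit is bit 1 (value 2).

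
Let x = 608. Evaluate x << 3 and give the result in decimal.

4864

608 = 0001001100000
shift left by 3 → 1001100000000 = 4864
(equivalently, 608 × 2^3 = 608 × 8)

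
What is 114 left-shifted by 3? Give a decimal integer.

912

114 = 0001110010
shift left by 3 → 1110010000 = 912
(equivalently, 114 × 2^3 = 114 × 8)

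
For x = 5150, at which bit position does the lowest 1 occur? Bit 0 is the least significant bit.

5150 = 1010000011110
Trailing zeros: 1, so the lowest set bit is bit 1 (value 2).

1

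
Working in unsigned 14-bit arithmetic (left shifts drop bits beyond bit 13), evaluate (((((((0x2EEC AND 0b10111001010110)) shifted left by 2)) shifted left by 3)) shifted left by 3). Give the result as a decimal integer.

1024

0x2EEC = 10111011101100
0b10111001010110 = 10111001010110
→ AND → 10111001000100 = 11844
→ shifted left by 2 (mod 2^14) → 11100100010000 = 14608
→ shifted left by 3 (mod 2^14) → 00100010000000 = 2176
→ shifted left by 3 (mod 2^14) → 00010000000000 = 1024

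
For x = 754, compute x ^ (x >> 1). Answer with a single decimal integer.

907

x = 1011110010 = 754
x>>1 = 0101111001
XOR  = 1110001011 = 907
(x ^ (x >> 1) gives the standard binary-reflected Gray code of x.)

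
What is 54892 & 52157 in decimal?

49708

54892 = 1101011001101100
52157 = 1100101110111101
AND → 1100001000101100 = 49708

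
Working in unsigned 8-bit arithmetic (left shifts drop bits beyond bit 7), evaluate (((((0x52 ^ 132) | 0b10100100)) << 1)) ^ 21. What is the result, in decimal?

249

0x52 = 01010010
132 = 10000100
→ ^ → 11010110 = 214
0b10100100 = 10100100
→ | → 11110110 = 246
→ << 1 (mod 2^8) → 11101100 = 236
21 = 00010101
→ ^ → 11111001 = 249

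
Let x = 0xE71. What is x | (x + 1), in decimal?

x = 111001110001 = 3697
x + 1 = 111001110010
OR    = 111001110011 = 3699
(x | (x + 1) sets the lowest cleared bit.)

3699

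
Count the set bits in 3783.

8

3783 = 111011000111
Count the 1s: 1 + 1 + 1 + 1 + 1 + 1 + 1 + 1 = 8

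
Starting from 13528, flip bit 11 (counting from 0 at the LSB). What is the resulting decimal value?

x = 11010011011000
bit 11 is currently 0; toggle it via x ^ (1 << 11) = x ^ 2048
→ 11110011011000 = 15576

15576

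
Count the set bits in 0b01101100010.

5

n = 1101100010
Count the 1s: 1 + 1 + 1 + 1 + 1 = 5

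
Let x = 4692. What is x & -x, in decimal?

4

x = 1001001010100 = 4692
-x (two's complement) = …0110110101100
AND   = 0000000000100 = 4
(x & -x isolates the lowest set bit of x.)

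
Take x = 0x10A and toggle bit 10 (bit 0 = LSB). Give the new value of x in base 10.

x = 000100001010
bit 10 is currently 0; toggle it via x ^ (1 << 10) = x ^ 1024
→ 010100001010 = 1290

1290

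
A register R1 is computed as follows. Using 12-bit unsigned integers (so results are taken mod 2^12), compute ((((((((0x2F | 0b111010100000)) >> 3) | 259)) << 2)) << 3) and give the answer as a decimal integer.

0x2F = 000000101111
0b111010100000 = 111010100000
→ | → 111010101111 = 3759
→ >> 3 → 000111010101 = 469
259 = 000100000011
→ | → 000111010111 = 471
→ << 2 (mod 2^12) → 011101011100 = 1884
→ << 3 (mod 2^12) → 101011100000 = 2784

2784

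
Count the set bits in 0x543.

0x543 = 10101000011
Count the 1s: 1 + 1 + 1 + 1 + 1 = 5

5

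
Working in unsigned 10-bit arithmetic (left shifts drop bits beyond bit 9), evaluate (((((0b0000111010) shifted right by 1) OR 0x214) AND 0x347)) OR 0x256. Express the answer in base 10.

599

0b0000111010 = 0000111010
→ shifted right by 1 → 0000011101 = 29
0x214 = 1000010100
→ OR → 1000011101 = 541
0x347 = 1101000111
→ AND → 1000000101 = 517
0x256 = 1001010110
→ OR → 1001010111 = 599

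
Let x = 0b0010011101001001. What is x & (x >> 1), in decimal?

768

x = 10011101001001 = 10057
x>>1 = 01001110100100
AND  = 00001100000000 = 768
(x & (x >> 1) has a 1 wherever x has two consecutive 1 bits.)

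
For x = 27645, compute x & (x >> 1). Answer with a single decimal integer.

8700

x = 110101111111101 = 27645
x>>1 = 011010111111110
AND  = 010000111111100 = 8700
(x & (x >> 1) has a 1 wherever x has two consecutive 1 bits.)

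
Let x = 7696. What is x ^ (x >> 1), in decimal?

x = 1111000010000 = 7696
x>>1 = 0111100001000
XOR  = 1000100011000 = 4376
(x ^ (x >> 1) gives the standard binary-reflected Gray code of x.)

4376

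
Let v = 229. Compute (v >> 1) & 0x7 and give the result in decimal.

v = 011100101
Shift right by 1: 01110010
Mask low 3 bits: 010 = 2

2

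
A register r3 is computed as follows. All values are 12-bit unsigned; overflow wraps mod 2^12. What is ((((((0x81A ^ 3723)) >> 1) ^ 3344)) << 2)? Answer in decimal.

0x81A = 100000011010
3723 = 111010001011
→ ^ → 011010010001 = 1681
→ >> 1 → 001101001000 = 840
3344 = 110100010000
→ ^ → 111001011000 = 3672
→ << 2 (mod 2^12) → 100101100000 = 2400

2400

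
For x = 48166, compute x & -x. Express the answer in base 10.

x = 1011110000100110 = 48166
-x (two's complement) = …0100001111011010
AND   = 0000000000000010 = 2
(x & -x isolates the lowest set bit of x.)

2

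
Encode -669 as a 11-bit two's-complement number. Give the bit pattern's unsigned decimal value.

669 in 11 bits: 01010011101
Invert: 10101100010
Add 1:  10101100011 = 1379
(Check: 2^11 - 669 = 2048 - 669 = 1379.)

1379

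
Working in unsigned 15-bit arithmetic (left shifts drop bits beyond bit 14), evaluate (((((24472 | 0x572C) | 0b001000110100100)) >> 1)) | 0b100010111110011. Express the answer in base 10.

24472 = 101111110011000
0x572C = 101011100101100
→ | → 101111110111100 = 24508
0b001000110100100 = 001000110100100
→ | → 101111110111100 = 24508
→ >> 1 → 010111111011110 = 12254
0b100010111110011 = 100010111110011
→ | → 110111111111111 = 28671

28671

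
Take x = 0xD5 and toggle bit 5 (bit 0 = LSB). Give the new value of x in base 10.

245

x = 011010101
bit 5 is currently 0; toggle it via x ^ (1 << 5) = x ^ 32
→ 011110101 = 245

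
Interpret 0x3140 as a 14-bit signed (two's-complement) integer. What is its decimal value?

pattern = 11000101000000 (MSB is 1 ⇒ negative)
Invert: 00111010111111, add 1 → 00111011000000 = 3776, so the value is -3776.
(Equivalently: 12608 - 2^14 = 12608 - 16384 = -3776.)

-3776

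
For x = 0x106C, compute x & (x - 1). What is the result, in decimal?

x = 1000001101100 = 4204
x - 1 = 1000001101011
AND   = 1000001101000 = 4200
(x & (x - 1) clears the lowest set bit of x.)

4200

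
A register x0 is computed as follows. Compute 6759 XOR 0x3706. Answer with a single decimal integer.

11617

6759 = 01101001100111
0x3706 = 11011100000110
XOR → 10110101100001 = 11617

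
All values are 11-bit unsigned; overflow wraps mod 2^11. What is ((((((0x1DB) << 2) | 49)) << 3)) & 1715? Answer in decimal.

0x1DB = 00111011011
→ << 2 (mod 2^11) → 11101101100 = 1900
49 = 00000110001
→ | → 11101111101 = 1917
→ << 3 (mod 2^11) → 01111101000 = 1000
1715 = 11010110011
→ & → 01010100000 = 672

672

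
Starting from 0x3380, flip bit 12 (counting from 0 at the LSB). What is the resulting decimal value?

9088

x = 11001110000000
bit 12 is currently 1; toggle it via x ^ (1 << 12) = x ^ 4096
→ 10001110000000 = 9088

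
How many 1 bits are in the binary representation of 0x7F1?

8

0x7F1 = 11111110001
Count the 1s: 1 + 1 + 1 + 1 + 1 + 1 + 1 + 1 = 8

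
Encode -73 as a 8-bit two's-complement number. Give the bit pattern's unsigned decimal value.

73 in 8 bits: 01001001
Invert: 10110110
Add 1:  10110111 = 183
(Check: 2^8 - 73 = 256 - 73 = 183.)

183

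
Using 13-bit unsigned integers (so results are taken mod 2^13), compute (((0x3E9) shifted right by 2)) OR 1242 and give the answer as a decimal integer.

1274

0x3E9 = 0001111101001
→ shifted right by 2 → 0000011111010 = 250
1242 = 0010011011010
→ OR → 0010011111010 = 1274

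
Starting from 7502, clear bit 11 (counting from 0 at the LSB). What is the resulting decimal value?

x = 1110101001110
bit 11 is currently 1; clear it via x & ~(1 << 11) = x & ~2048
→ 1010101001110 = 5454

5454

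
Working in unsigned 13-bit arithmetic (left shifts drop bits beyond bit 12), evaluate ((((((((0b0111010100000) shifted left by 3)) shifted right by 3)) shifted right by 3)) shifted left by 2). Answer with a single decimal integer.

0b0111010100000 = 0111010100000
→ shifted left by 3 (mod 2^13) → 1010100000000 = 5376
→ shifted right by 3 → 0001010100000 = 672
→ shifted right by 3 → 0000001010100 = 84
→ shifted left by 2 (mod 2^13) → 0000101010000 = 336

336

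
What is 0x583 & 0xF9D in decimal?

0x583 = 010110000011
0xF9D = 111110011101
AND → 010110000001 = 1409

1409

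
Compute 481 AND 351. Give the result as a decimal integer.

481 = 111100001
351 = 101011111
AND → 101000001 = 321

321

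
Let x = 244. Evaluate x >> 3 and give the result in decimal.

244 = 11110100
shift right by 3 → 00011110 = 30
(equivalently, floor(244 / 8))

30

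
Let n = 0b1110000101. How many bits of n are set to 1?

5

n = 1110000101
Count the 1s: 1 + 1 + 1 + 1 + 1 = 5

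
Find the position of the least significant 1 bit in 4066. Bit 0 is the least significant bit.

4066 = 111111100010
Trailing zeros: 1, so the lowest set bit is bit 1 (value 2).

1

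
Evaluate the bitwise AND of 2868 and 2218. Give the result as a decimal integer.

2868 = 101100110100
2218 = 100010101010
AND → 100000100000 = 2080

2080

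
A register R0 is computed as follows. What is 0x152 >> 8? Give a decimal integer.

0x152 = 101010010
shift right by 8 → 000000001 = 1
(equivalently, floor(338 / 256))

1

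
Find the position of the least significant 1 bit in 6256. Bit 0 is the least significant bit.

4

6256 = 1100001110000
Trailing zeros: 4, so the lowest set bit is bit 4 (value 16).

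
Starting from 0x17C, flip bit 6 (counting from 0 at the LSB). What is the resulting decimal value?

316

x = 101111100
bit 6 is currently 1; toggle it via x ^ (1 << 6) = x ^ 64
→ 100111100 = 316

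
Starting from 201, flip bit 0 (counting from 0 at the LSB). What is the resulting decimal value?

200

x = 11001001
bit 0 is currently 1; toggle it via x ^ (1 << 0) = x ^ 1
→ 11001000 = 200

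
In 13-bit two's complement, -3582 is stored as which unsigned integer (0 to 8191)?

3582 in 13 bits: 0110111111110
Invert: 1001000000001
Add 1:  1001000000010 = 4610
(Check: 2^13 - 3582 = 8192 - 3582 = 4610.)

4610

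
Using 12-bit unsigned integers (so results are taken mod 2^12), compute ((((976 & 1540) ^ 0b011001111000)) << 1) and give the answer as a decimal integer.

976 = 001111010000
1540 = 011000000100
→ & → 001000000000 = 512
0b011001111000 = 011001111000
→ ^ → 010001111000 = 1144
→ << 1 (mod 2^12) → 100011110000 = 2288

2288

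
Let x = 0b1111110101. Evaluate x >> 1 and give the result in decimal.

506

x = 1111110101
shift right by 1 → 0111111010 = 506
(equivalently, floor(1013 / 2))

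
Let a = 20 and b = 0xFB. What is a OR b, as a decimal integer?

255

20 = 00010100
0xFB = 11111011
 OR → 11111111 = 255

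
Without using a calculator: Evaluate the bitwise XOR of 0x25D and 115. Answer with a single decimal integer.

558

0x25D = 1001011101
115 = 0001110011
XOR → 1000101110 = 558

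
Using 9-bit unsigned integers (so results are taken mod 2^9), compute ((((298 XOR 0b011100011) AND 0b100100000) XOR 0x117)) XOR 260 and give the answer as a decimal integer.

275

298 = 100101010
0b011100011 = 011100011
→ XOR → 111001001 = 457
0b100100000 = 100100000
→ AND → 100000000 = 256
0x117 = 100010111
→ XOR → 000010111 = 23
260 = 100000100
→ XOR → 100010011 = 275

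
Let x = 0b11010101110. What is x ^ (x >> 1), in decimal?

1529

x = 11010101110 = 1710
x>>1 = 01101010111
XOR  = 10111111001 = 1529
(x ^ (x >> 1) gives the standard binary-reflected Gray code of x.)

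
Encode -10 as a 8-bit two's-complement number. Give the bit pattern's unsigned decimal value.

246

10 in 8 bits: 00001010
Invert: 11110101
Add 1:  11110110 = 246
(Check: 2^8 - 10 = 256 - 10 = 246.)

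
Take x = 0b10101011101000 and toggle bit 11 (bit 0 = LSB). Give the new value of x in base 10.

x = 10101011101000
bit 11 is currently 1; toggle it via x ^ (1 << 11) = x ^ 2048
→ 10001011101000 = 8936

8936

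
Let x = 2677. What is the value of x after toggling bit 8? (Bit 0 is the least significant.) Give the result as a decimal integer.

x = 101001110101
bit 8 is currently 0; toggle it via x ^ (1 << 8) = x ^ 256
→ 101101110101 = 2933

2933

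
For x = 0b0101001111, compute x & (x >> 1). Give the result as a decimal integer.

7

x = 101001111 = 335
x>>1 = 010100111
AND  = 000000111 = 7
(x & (x >> 1) has a 1 wherever x has two consecutive 1 bits.)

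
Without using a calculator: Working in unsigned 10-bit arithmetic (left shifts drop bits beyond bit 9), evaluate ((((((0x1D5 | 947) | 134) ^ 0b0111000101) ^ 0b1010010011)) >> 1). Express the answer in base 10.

80

0x1D5 = 0111010101
947 = 1110110011
→ | → 1111110111 = 1015
134 = 0010000110
→ | → 1111110111 = 1015
0b0111000101 = 0111000101
→ ^ → 1000110010 = 562
0b1010010011 = 1010010011
→ ^ → 0010100001 = 161
→ >> 1 → 0001010000 = 80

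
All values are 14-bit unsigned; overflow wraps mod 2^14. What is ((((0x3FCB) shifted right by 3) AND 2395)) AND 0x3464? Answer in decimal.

64

0x3FCB = 11111111001011
→ shifted right by 3 → 00011111111001 = 2041
2395 = 00100101011011
→ AND → 00000101011001 = 345
0x3464 = 11010001100100
→ AND → 00000001000000 = 64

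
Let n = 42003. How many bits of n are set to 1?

42003 = 1010010000010011
Count the 1s: 1 + 1 + 1 + 1 + 1 + 1 = 6

6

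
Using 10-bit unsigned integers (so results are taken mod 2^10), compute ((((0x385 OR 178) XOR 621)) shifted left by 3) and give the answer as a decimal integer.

720

0x385 = 1110000101
178 = 0010110010
→ OR → 1110110111 = 951
621 = 1001101101
→ XOR → 0111011010 = 474
→ shifted left by 3 (mod 2^10) → 1011010000 = 720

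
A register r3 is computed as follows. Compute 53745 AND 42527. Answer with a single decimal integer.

53745 = 1101000111110001
42527 = 1010011000011111
AND → 1000000000010001 = 32785

32785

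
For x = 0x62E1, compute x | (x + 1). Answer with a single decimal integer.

25315

x = 110001011100001 = 25313
x + 1 = 110001011100010
OR    = 110001011100011 = 25315
(x | (x + 1) sets the lowest cleared bit.)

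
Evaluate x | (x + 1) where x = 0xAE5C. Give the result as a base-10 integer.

44637

x = 1010111001011100 = 44636
x + 1 = 1010111001011101
OR    = 1010111001011101 = 44637
(x | (x + 1) sets the lowest cleared bit.)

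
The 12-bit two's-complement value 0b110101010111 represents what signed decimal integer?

-681

pattern = 110101010111 (MSB is 1 ⇒ negative)
Invert: 001010101000, add 1 → 001010101001 = 681, so the value is -681.
(Equivalently: 3415 - 2^12 = 3415 - 4096 = -681.)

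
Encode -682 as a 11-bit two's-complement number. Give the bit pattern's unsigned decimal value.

682 in 11 bits: 01010101010
Invert: 10101010101
Add 1:  10101010110 = 1366
(Check: 2^11 - 682 = 2048 - 682 = 1366.)

1366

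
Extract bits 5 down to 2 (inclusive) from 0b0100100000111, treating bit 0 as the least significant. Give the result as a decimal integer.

1

v = 0100100000111
Shift right by 2: 01001000001
Mask low 4 bits: 0001 = 1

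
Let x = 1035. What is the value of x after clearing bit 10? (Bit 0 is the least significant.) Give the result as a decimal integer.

11

x = 0010000001011
bit 10 is currently 1; clear it via x & ~(1 << 10) = x & ~1024
→ 0000000001011 = 11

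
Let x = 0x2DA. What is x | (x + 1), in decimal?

731

x = 1011011010 = 730
x + 1 = 1011011011
OR    = 1011011011 = 731
(x | (x + 1) sets the lowest cleared bit.)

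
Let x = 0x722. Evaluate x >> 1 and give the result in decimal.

913

0x722 = 11100100010
shift right by 1 → 01110010001 = 913
(equivalently, floor(1826 / 2))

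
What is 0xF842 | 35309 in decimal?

0xF842 = 1111100001000010
35309 = 1000100111101101
 OR → 1111100111101111 = 63983

63983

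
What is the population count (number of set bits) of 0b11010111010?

7

n = 11010111010
Count the 1s: 1 + 1 + 1 + 1 + 1 + 1 + 1 = 7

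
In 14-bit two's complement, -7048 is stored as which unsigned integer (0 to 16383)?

9336

7048 in 14 bits: 01101110001000
Invert: 10010001110111
Add 1:  10010001111000 = 9336
(Check: 2^14 - 7048 = 16384 - 7048 = 9336.)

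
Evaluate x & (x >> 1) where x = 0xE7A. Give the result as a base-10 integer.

1592

x = 111001111010 = 3706
x>>1 = 011100111101
AND  = 011000111000 = 1592
(x & (x >> 1) has a 1 wherever x has two consecutive 1 bits.)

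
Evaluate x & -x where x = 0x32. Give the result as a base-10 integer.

x = 110010 = 50
-x (two's complement) = …001110
AND   = 000010 = 2
(x & -x isolates the lowest set bit of x.)

2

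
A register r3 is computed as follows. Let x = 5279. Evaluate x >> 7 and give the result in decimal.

5279 = 1010010011111
shift right by 7 → 0000000101001 = 41
(equivalently, floor(5279 / 128))

41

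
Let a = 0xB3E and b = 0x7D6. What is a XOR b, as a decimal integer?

3304

0xB3E = 101100111110
0x7D6 = 011111010110
XOR → 110011101000 = 3304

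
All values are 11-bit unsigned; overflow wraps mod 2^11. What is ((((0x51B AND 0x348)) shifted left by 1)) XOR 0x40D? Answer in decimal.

1565

0x51B = 10100011011
0x348 = 01101001000
→ AND → 00100001000 = 264
→ shifted left by 1 (mod 2^11) → 01000010000 = 528
0x40D = 10000001101
→ XOR → 11000011101 = 1565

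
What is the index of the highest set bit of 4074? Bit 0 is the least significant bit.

11

4074 = 111111101010
The topmost 1 is at position 11 (since 2^11 = 2048 ≤ 4074 < 4096).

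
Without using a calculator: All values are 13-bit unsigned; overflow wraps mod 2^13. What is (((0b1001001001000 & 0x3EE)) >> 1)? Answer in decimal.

292

0b1001001001000 = 1001001001000
0x3EE = 0001111101110
→ & → 0001001001000 = 584
→ >> 1 → 0000100100100 = 292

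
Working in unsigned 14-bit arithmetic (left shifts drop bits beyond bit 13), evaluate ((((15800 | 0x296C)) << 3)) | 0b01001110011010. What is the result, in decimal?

15800 = 11110110111000
0x296C = 10100101101100
→ | → 11110111111100 = 15868
→ << 3 (mod 2^14) → 10111111100000 = 12256
0b01001110011010 = 01001110011010
→ | → 11111111111010 = 16378

16378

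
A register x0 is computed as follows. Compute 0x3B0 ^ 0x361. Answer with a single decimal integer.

0x3B0 = 1110110000
0x361 = 1101100001
XOR → 0011010001 = 209

209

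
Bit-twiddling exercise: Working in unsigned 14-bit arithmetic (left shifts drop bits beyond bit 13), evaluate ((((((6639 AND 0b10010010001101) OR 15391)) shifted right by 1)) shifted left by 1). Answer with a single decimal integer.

6639 = 01100111101111
0b10010010001101 = 10010010001101
→ AND → 00000010001101 = 141
15391 = 11110000011111
→ OR → 11110010011111 = 15519
→ shifted right by 1 → 01111001001111 = 7759
→ shifted left by 1 (mod 2^14) → 11110010011110 = 15518

15518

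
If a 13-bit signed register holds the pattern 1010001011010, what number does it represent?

pattern = 1010001011010 (MSB is 1 ⇒ negative)
Invert: 0101110100101, add 1 → 0101110100110 = 2982, so the value is -2982.
(Equivalently: 5210 - 2^13 = 5210 - 8192 = -2982.)

-2982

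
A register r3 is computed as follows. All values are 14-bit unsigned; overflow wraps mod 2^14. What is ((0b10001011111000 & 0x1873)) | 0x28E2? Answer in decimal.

0b10001011111000 = 10001011111000
0x1873 = 01100001110011
→ & → 00000001110000 = 112
0x28E2 = 10100011100010
→ | → 10100011110010 = 10482

10482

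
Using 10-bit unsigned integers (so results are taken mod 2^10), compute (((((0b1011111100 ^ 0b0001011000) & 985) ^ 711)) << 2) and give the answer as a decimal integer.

0b1011111100 = 1011111100
0b0001011000 = 0001011000
→ ^ → 1010100100 = 676
985 = 1111011001
→ & → 1010000000 = 640
711 = 1011000111
→ ^ → 0001000111 = 71
→ << 2 (mod 2^10) → 0100011100 = 284

284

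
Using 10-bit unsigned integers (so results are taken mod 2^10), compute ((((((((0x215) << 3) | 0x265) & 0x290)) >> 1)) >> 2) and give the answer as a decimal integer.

0x215 = 1000010101
→ << 3 (mod 2^10) → 0010101000 = 168
0x265 = 1001100101
→ | → 1011101101 = 749
0x290 = 1010010000
→ & → 1010000000 = 640
→ >> 1 → 0101000000 = 320
→ >> 2 → 0001010000 = 80

80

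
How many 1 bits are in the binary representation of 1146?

1146 = 10001111010
Count the 1s: 1 + 1 + 1 + 1 + 1 + 1 = 6

6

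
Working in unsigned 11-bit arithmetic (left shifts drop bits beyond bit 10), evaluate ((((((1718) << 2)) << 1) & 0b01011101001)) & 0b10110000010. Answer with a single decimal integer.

128

1718 = 11010110110
→ << 2 (mod 2^11) → 01011011000 = 728
→ << 1 (mod 2^11) → 10110110000 = 1456
0b01011101001 = 01011101001
→ & → 00010100000 = 160
0b10110000010 = 10110000010
→ & → 00010000000 = 128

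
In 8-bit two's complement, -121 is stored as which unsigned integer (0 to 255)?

135

121 in 8 bits: 01111001
Invert: 10000110
Add 1:  10000111 = 135
(Check: 2^8 - 121 = 256 - 121 = 135.)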